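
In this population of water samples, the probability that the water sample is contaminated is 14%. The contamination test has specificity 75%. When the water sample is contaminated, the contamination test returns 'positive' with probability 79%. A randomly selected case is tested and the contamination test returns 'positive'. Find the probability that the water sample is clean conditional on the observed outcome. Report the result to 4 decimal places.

Write H for 'the water sample is contaminated'. Prior odds H:¬H = 0.14/0.86 = 0.16279. For the 'positive' outcome, the likelihood ratio is 0.79/0.25 = 3.1600.
Posterior odds = 0.16279 × 3.1600 = 0.51442, so P(H|E) = 0.51442/(1+0.51442) = 0.3397. Then P(¬H|E) = 1 − 0.3397 = 0.6603.

P(¬H | E) ≈ 0.6603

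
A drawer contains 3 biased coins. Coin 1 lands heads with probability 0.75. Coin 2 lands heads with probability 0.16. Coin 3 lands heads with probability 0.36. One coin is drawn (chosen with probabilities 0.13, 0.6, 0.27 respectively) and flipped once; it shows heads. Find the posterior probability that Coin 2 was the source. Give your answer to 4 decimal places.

Tabulate prior·likelihood by source: [1] prior 0.13, lik 0.75, product 0.09750; [2] prior 0.6, lik 0.16, product 0.09600; [3] prior 0.27, lik 0.36, product 0.09720.
Normalizing constant = 0.29070; the posterior for Coin 2 is its product over the sum, 0.09600/0.29070 = 0.3302.

Posterior probability ≈ 0.3302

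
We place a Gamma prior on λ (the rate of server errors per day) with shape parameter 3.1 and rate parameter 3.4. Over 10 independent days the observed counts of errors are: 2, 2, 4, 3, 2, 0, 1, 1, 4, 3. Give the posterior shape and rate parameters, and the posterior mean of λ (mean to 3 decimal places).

Posterior: Gamma(shape=25.1, rate=13.4); mean ≈ 1.873

Total count ∑xᵢ = 22 over n = 10 days.
Gamma is conjugate to the Poisson likelihood: posterior is Gamma(shape = 3.1+22 = 25.1, rate = 3.4+10 = 13.4).
E[λ | data] = 25.1/13.4 = 1.873.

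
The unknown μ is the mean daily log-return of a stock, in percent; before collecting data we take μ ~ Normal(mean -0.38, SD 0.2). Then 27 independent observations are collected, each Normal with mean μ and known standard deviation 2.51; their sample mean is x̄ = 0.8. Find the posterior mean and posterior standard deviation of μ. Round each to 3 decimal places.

With known σ, the Normal prior is conjugate. Weight on the data is w = (n/σ²)/(n/σ² + 1/τ₀²) = 4.28565/(4.28565+25.0000) = 0.14634.
Posterior mean = w·x̄ + (1−w)·μ₀ = 0.14634·0.8 + 0.85366·-0.38 = -0.207. Posterior variance = 1/(4.28565+25.0000) = 0.0341464, so SD = 0.185.

Posterior mean ≈ -0.207; posterior SD ≈ 0.185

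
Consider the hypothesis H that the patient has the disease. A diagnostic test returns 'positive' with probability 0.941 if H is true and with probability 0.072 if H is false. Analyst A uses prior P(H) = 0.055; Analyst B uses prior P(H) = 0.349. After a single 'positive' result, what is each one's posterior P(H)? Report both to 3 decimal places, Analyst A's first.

P('+'|H) = 0.941, P('+'|¬H) = 0.072.
Analyst A: numerator 0.941·0.055 = 0.051755; evidence = 0.051755+0.072·0.945 = 0.11979; posterior = 0.432.
Analyst B: numerator 0.941·0.349 = 0.32841; evidence = 0.32841+0.072·0.651 = 0.37528; posterior = 0.875.

Analyst A: 0.432; Analyst B: 0.875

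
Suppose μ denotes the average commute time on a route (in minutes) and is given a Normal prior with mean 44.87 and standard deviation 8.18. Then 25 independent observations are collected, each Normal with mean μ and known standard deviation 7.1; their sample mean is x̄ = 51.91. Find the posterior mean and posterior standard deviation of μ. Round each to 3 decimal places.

Posterior mean ≈ 51.704; posterior SD ≈ 1.399

Prior precision 1/τ₀² = 1/8.18² = 0.0149449; data precision n/σ² = 25/7.1² = 0.495933.
Posterior precision = 0.0149449 + 0.495933 = 0.510878, giving posterior SD = 1/√0.510878 = 1.399.
Posterior mean = (0.0149449·44.87 + 0.495933·51.91) / 0.510878 = 51.704.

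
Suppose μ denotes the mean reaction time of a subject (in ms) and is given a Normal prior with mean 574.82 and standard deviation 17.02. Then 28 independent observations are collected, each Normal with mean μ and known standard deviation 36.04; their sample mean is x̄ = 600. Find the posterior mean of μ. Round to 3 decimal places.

Posterior mean ≈ 596.524

With known σ, the Normal prior is conjugate. Weight on the data is w = (n/σ²)/(n/σ² + 1/τ₀²) = 0.0215570/(0.0215570+0.00345208) = 0.86197.
Posterior mean = w·x̄ + (1−w)·μ₀ = 0.86197·600 + 0.13803·574.82 = 596.524.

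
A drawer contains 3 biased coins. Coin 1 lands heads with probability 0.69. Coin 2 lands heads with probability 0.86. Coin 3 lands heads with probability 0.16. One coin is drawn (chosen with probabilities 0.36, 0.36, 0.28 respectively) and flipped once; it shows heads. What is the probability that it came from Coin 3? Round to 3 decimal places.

Tabulate prior·likelihood by source: [1] prior 0.36, lik 0.69, product 0.2484; [2] prior 0.36, lik 0.86, product 0.3096; [3] prior 0.28, lik 0.16, product 0.04480.
Normalizing constant = 0.60280; the posterior for Coin 3 is its product over the sum, 0.04480/0.60280 = 0.074.

Posterior probability ≈ 0.074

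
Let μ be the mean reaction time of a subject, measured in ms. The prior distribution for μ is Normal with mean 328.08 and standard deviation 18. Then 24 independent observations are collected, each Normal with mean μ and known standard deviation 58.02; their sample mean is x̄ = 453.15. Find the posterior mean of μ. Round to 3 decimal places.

Posterior mean ≈ 415.364

With known σ, the Normal prior is conjugate. Weight on the data is w = (n/σ²)/(n/σ² + 1/τ₀²) = 0.00712945/(0.00712945+0.00308642) = 0.69788.
Posterior mean = w·x̄ + (1−w)·μ₀ = 0.69788·453.15 + 0.30212·328.08 = 415.364.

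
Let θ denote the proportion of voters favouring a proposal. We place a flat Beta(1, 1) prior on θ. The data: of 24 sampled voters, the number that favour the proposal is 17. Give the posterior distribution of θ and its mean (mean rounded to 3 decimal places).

Posterior: Beta(18, 8); mean ≈ 0.692

Observing 17 successes and 7 failures updates Beta(1, 1) by adding the success and failure counts to the two shape parameters: α = 1+17 = 18, β = 1+7 = 8.
E[θ | data] = 18/(18+8) = 0.692.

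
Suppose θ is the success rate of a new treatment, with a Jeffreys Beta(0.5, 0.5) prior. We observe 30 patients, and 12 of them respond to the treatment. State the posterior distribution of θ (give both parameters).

Posterior: Beta(12.5, 18.5)

Observing 12 successes and 18 failures updates Beta(0.5, 0.5) by adding the success and failure counts to the two shape parameters: α = 0.5+12 = 12.5, β = 0.5+18 = 18.5.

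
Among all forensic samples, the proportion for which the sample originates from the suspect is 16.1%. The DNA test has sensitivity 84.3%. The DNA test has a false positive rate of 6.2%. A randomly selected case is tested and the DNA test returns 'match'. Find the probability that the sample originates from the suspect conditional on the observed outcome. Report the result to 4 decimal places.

Write H for 'the sample originates from the suspect'. Prior odds H:¬H = 0.161/0.839 = 0.19190. For the 'match' outcome, the likelihood ratio is 0.843/0.062 = 13.597.
Posterior odds = 0.19190 × 13.597 = 2.6092, so P(H|E) = 2.6092/(1+2.6092) = 0.7229.

P(H | E) ≈ 0.7229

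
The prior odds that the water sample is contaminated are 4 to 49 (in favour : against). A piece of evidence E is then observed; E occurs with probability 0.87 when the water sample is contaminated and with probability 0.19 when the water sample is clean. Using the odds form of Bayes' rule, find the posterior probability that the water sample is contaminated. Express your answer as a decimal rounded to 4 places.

Prior odds = 4/49 = 0.081633.
Likelihood ratio for E = 0.87/0.19 = 4.5789.
Posterior odds = prior odds × LR = 0.37379.
Posterior probability = odds/(1+odds) = 0.37379/1.3738 = 0.2721.

Posterior probability ≈ 0.2721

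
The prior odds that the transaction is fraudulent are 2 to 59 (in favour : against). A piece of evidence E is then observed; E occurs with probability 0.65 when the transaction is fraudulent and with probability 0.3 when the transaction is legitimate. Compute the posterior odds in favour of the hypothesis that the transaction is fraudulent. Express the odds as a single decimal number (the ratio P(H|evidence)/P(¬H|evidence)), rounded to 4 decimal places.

Posterior odds ≈ 0.0734

Prior odds = 2/59 = 0.033898.
Likelihood ratio for E = 0.65/0.3 = 2.1667.
Posterior odds = prior odds × LR = 0.073446.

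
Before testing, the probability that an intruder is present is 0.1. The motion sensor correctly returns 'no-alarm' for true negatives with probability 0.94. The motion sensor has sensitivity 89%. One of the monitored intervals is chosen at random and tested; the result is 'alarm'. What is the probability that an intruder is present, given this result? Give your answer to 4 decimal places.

Let H be the event that an intruder is present. P(H) = 0.1, so P(¬H) = 0.9. With E the 'alarm' result, P(E|H) = 0.89 and P(E|¬H) = 0.06.
P(E) = 0.89·0.1 + 0.06·0.9 = 0.089000 + 0.054000 = 0.14300.
By Bayes' theorem, P(H|E) = 0.089000 / 0.14300 = 0.6224.

P(H | E) ≈ 0.6224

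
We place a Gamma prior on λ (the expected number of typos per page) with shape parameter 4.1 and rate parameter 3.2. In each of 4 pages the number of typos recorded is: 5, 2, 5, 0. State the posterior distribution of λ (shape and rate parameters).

The Poisson likelihood adds the total count to the shape and the number of exposure periods to the rate. Here ∑xᵢ = 12 and n = 4, so shape 4.1→16.1 and rate 3.2→7.2.

Posterior: Gamma(shape=16.1, rate=7.2)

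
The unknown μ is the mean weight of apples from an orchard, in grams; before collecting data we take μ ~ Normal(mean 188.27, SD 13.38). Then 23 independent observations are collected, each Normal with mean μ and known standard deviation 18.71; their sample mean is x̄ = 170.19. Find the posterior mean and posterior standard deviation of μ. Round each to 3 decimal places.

Posterior mean ≈ 171.607; posterior SD ≈ 3.745

With known σ, the Normal prior is conjugate. Weight on the data is w = (n/σ²)/(n/σ² + 1/τ₀²) = 0.0657023/(0.0657023+0.00558583) = 0.92164.
Posterior mean = w·x̄ + (1−w)·μ₀ = 0.92164·170.19 + 0.078356·188.27 = 171.607. Posterior variance = 1/(0.0657023+0.00558583) = 14.0276, so SD = 3.745.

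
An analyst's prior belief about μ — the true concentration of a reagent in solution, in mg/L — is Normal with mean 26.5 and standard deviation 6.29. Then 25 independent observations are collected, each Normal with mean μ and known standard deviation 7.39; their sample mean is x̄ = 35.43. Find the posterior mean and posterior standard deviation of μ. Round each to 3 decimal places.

Posterior mean ≈ 34.963; posterior SD ≈ 1.439

Prior precision 1/τ₀² = 1/6.29² = 0.0252754; data precision n/σ² = 25/7.39² = 0.457774.
Posterior precision = 0.0252754 + 0.457774 = 0.483049, giving posterior SD = 1/√0.483049 = 1.439.
Posterior mean = (0.0252754·26.5 + 0.457774·35.43) / 0.483049 = 34.963.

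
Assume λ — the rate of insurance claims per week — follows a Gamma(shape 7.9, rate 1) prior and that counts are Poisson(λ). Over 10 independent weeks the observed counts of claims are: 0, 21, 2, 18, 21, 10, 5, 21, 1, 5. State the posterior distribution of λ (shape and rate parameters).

Posterior: Gamma(shape=111.9, rate=11)

Total count ∑xᵢ = 104 over n = 10 weeks.
Gamma is conjugate to the Poisson likelihood: posterior is Gamma(shape = 7.9+104 = 111.9, rate = 1+10 = 11).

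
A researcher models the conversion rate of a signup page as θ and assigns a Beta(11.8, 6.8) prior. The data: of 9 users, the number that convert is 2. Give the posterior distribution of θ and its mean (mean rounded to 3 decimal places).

Observing 2 successes and 7 failures updates Beta(11.8, 6.8) by adding the success and failure counts to the two shape parameters: α = 11.8+2 = 13.8, β = 6.8+7 = 13.8.
Posterior mean = α/(α+β) = 13.8/27.6 = 0.500.

Posterior: Beta(13.8, 13.8); mean ≈ 0.500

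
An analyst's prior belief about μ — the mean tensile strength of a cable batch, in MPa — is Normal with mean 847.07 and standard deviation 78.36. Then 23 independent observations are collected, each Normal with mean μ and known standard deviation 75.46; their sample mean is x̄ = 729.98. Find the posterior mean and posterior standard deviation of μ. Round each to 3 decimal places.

Posterior mean ≈ 734.518; posterior SD ≈ 15.427

Prior precision 1/τ₀² = 1/78.36² = 0.00016286; data precision n/σ² = 23/75.46² = 0.00403919.
Posterior precision = 0.00016286 + 0.00403919 = 0.00420205, giving posterior SD = 1/√0.00420205 = 15.427.
Posterior mean = (0.00016286·847.07 + 0.00403919·729.98) / 0.00420205 = 734.518.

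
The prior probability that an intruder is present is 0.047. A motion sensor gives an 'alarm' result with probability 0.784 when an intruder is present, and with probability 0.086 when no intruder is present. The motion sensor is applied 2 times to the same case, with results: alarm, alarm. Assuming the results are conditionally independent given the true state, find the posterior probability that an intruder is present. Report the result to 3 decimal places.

With H the event that an intruder is present, the joint likelihood of the observed sequence is P(data|H) = 0.784·0.784 = 0.61466 and P(data|¬H) = 0.086·0.086 = 0.0073960.
Bayes: P(H|data) = 0.047·0.61466 / (0.047·0.61466 + 0.953·0.0073960) = 0.028889/0.035937 = 0.8039.

Posterior P(H) ≈ 0.804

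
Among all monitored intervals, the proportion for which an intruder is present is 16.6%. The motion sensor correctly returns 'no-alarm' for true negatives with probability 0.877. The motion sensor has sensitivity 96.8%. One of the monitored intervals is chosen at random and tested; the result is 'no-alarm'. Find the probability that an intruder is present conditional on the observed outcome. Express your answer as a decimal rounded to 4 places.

P(H | E) ≈ 0.0072

Let H be the event that an intruder is present. P(H) = 0.166, so P(¬H) = 0.834. With E the 'no-alarm' result, P(E|H) = 0.032 and P(E|¬H) = 0.877.
P(E) = 0.032·0.166 + 0.877·0.834 = 0.0053120 + 0.73142 = 0.73673.
By Bayes' theorem, P(H|E) = 0.0053120 / 0.73673 = 0.0072.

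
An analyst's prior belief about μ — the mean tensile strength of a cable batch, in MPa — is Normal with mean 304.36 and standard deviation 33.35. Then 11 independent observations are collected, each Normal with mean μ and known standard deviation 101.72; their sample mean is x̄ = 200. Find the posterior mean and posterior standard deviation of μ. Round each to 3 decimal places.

With known σ, the Normal prior is conjugate. Weight on the data is w = (n/σ²)/(n/σ² + 1/τ₀²) = 0.00106311/(0.00106311+0.00089910) = 0.54179.
Posterior mean = w·x̄ + (1−w)·μ₀ = 0.54179·200 + 0.45821·304.36 = 247.818. Posterior variance = 1/(0.00106311+0.00089910) = 509.628, so SD = 22.575.

Posterior mean ≈ 247.818; posterior SD ≈ 22.575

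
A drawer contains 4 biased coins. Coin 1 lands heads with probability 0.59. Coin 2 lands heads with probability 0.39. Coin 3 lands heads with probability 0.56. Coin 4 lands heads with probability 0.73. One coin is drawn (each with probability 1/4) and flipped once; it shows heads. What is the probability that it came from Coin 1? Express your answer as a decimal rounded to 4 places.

Tabulate prior·likelihood by source: [1] prior 0.25, lik 0.59, product 0.1475; [2] prior 0.25, lik 0.39, product 0.09750; [3] prior 0.25, lik 0.56, product 0.1400; [4] prior 0.25, lik 0.73, product 0.1825.
Normalizing constant = 0.56750; the posterior for Coin 1 is its product over the sum, 0.1475/0.56750 = 0.2599.

Posterior probability ≈ 0.2599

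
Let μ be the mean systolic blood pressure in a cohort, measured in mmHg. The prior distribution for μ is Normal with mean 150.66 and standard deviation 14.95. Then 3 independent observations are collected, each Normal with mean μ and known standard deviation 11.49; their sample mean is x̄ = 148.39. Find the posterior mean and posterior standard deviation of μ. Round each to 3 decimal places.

Prior precision 1/τ₀² = 1/14.95² = 0.00447422; data precision n/σ² = 3/11.49² = 0.0227238.
Posterior precision = 0.00447422 + 0.0227238 = 0.0271980, giving posterior SD = 1/√0.0271980 = 6.064.
Posterior mean = (0.00447422·150.66 + 0.0227238·148.39) / 0.0271980 = 148.763.

Posterior mean ≈ 148.763; posterior SD ≈ 6.064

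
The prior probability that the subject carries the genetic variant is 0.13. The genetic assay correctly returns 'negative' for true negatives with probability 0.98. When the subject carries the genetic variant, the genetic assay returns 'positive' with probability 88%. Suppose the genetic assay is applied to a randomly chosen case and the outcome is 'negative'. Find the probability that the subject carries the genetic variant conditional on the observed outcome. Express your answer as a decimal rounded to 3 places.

P(H | E) ≈ 0.018

Let H be the event that the subject carries the genetic variant. P(H) = 0.13, so P(¬H) = 0.87. With E the 'negative' result, P(E|H) = 0.12 and P(E|¬H) = 0.98.
P(E) = 0.12·0.13 + 0.98·0.87 = 0.015600 + 0.85260 = 0.86820.
By Bayes' theorem, P(H|E) = 0.015600 / 0.86820 = 0.018.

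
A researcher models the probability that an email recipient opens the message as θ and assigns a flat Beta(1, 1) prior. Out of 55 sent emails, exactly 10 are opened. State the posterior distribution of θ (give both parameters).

Posterior: Beta(11, 46)

The binomial likelihood is conjugate to the Beta prior: with 10 successes and 45 failures, the posterior is Beta(1+10, 1+45) = Beta(11, 46).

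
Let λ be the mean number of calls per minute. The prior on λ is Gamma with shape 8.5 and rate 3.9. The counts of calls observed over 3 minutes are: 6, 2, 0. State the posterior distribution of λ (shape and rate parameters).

Posterior: Gamma(shape=16.5, rate=6.9)

Total count ∑xᵢ = 8 over n = 3 minutes.
Gamma is conjugate to the Poisson likelihood: posterior is Gamma(shape = 8.5+8 = 16.5, rate = 3.9+3 = 6.9).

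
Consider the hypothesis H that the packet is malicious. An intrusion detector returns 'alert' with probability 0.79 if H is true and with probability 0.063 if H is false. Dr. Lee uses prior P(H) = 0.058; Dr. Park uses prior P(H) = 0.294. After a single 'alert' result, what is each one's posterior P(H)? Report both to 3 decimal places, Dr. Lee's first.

The likelihood ratio for an 'alert' result is 0.79/0.063 = 12.540.
Dr. Lee: prior odds 0.058/0.942 = 0.061571; posterior odds 0.77208; posterior probability 0.436.
Dr. Park: prior odds 0.294/0.706 = 0.41643; posterior odds 5.2219; posterior probability 0.839.

Dr. Lee: 0.436; Dr. Park: 0.839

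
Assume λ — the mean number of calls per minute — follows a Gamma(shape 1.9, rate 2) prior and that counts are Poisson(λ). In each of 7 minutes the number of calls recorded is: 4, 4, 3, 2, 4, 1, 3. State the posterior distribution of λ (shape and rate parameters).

Posterior: Gamma(shape=22.9, rate=9)

The Poisson likelihood adds the total count to the shape and the number of exposure periods to the rate. Here ∑xᵢ = 21 and n = 7, so shape 1.9→22.9 and rate 2→9.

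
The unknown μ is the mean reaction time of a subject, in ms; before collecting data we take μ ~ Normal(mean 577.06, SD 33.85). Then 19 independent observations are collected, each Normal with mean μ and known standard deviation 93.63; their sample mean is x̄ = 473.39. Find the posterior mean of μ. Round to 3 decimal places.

With known σ, the Normal prior is conjugate. Weight on the data is w = (n/σ²)/(n/σ² + 1/τ₀²) = 0.00216732/(0.00216732+0.00087274) = 0.71292.
Posterior mean = w·x̄ + (1−w)·μ₀ = 0.71292·473.39 + 0.28708·577.06 = 503.151.

Posterior mean ≈ 503.151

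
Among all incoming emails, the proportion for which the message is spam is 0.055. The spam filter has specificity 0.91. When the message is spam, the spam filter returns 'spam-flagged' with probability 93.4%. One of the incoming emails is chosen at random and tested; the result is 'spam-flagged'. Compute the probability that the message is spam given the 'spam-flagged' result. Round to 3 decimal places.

P(H | E) ≈ 0.377

Let H be the event that the message is spam. P(H) = 0.055, so P(¬H) = 0.945. With E the 'spam-flagged' result, P(E|H) = 0.934 and P(E|¬H) = 0.09.
P(E) = 0.934·0.055 + 0.09·0.945 = 0.051370 + 0.085050 = 0.13642.
By Bayes' theorem, P(H|E) = 0.051370 / 0.13642 = 0.377.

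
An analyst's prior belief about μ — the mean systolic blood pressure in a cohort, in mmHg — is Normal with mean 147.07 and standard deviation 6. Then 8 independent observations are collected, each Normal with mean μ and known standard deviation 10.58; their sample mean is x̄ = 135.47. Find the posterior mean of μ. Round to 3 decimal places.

Prior precision 1/τ₀² = 1/6² = 0.0277778; data precision n/σ² = 8/10.58² = 0.0714692.
Posterior precision = 0.0277778 + 0.0714692 = 0.0992469.
Posterior mean = (0.0277778·147.07 + 0.0714692·135.47) / 0.0992469 = 138.717.

Posterior mean ≈ 138.717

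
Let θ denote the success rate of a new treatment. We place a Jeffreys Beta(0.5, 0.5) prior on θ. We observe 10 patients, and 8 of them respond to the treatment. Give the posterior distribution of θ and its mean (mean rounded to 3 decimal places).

Observing 8 successes and 2 failures updates Beta(0.5, 0.5) by adding the success and failure counts to the two shape parameters: α = 0.5+8 = 8.5, β = 0.5+2 = 2.5.
Posterior mean = α/(α+β) = 8.5/11 = 0.773.

Posterior: Beta(8.5, 2.5); mean ≈ 0.773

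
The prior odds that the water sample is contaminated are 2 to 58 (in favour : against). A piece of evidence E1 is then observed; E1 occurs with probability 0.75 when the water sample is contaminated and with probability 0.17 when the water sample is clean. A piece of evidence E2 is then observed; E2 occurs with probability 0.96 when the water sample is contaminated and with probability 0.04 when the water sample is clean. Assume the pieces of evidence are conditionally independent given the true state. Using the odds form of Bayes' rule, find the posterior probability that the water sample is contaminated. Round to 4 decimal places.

Posterior probability ≈ 0.7850

Prior odds = 2/58 = 0.034483.
Likelihood ratio for E1 = 0.75/0.17 = 4.4118.
Likelihood ratio for E2 = 0.96/0.04 = 24.000.
Posterior odds = prior odds × LR₁ × LR₂ = 3.6511.
Posterior probability = odds/(1+odds) = 3.6511/4.6511 = 0.7850.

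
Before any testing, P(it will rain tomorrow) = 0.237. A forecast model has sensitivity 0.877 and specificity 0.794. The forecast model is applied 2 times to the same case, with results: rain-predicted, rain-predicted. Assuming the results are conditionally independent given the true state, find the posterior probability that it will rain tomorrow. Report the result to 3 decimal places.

Posterior P(H) ≈ 0.849

With H the event that it will rain tomorrow, the joint likelihood of the observed sequence is P(data|H) = 0.877·0.877 = 0.76913 and P(data|¬H) = 0.206·0.206 = 0.042436.
Bayes: P(H|data) = 0.237·0.76913 / (0.237·0.76913 + 0.763·0.042436) = 0.18228/0.21466 = 0.8492.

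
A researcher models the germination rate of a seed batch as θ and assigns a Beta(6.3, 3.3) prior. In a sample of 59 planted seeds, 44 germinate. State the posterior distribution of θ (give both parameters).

Observing 44 successes and 15 failures updates Beta(6.3, 3.3) by adding the success and failure counts to the two shape parameters: α = 6.3+44 = 50.3, β = 3.3+15 = 18.3.

Posterior: Beta(50.3, 18.3)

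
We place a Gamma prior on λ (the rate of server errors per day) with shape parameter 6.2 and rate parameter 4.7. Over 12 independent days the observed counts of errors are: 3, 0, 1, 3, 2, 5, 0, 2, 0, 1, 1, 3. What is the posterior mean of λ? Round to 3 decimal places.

The Poisson likelihood adds the total count to the shape and the number of exposure periods to the rate. Here ∑xᵢ = 21 and n = 12, so shape 6.2→27.2 and rate 4.7→16.7.
E[λ | data] = 27.2/16.7 = 1.629.

Posterior mean ≈ 1.629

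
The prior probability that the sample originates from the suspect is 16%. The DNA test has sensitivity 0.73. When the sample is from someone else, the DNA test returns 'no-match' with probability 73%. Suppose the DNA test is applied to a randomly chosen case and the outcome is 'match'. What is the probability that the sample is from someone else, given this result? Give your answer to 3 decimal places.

P(¬H | E) ≈ 0.660

Write H for 'the sample originates from the suspect'. Prior odds H:¬H = 0.16/0.84 = 0.19048. For the 'match' outcome, the likelihood ratio is 0.73/0.27 = 2.7037.
Posterior odds = 0.19048 × 2.7037 = 0.51499, so P(H|E) = 0.51499/(1+0.51499) = 0.340. Then P(¬H|E) = 1 − 0.340 = 0.660.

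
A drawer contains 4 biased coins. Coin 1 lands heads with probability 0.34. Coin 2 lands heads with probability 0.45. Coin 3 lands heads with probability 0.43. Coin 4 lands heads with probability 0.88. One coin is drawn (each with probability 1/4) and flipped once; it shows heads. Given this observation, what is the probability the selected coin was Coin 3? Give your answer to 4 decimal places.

P(heads|C1) = 0.34; P(heads|C2) = 0.45; P(heads|C3) = 0.43; P(heads|C4) = 0.88.
Prior × likelihood for each source: 0.25·0.34=0.08500, 0.25·0.45=0.1125, 0.25·0.43=0.1075, 0.25·0.88=0.2200. Summing gives P(heads) = 0.52500.
P(Coin 3 | heads) = 0.1075 / 0.52500 = 0.2048.

Posterior probability ≈ 0.2048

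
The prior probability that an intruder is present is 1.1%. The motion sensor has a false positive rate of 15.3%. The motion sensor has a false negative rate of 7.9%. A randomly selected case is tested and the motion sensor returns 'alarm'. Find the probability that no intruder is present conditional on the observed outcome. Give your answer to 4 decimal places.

P(¬H | E) ≈ 0.9372

Let H be the event that an intruder is present. P(H) = 0.011, so P(¬H) = 0.989. With E the 'alarm' result, P(E|H) = 0.921 and P(E|¬H) = 0.153.
P(E) = 0.921·0.011 + 0.153·0.989 = 0.010131 + 0.15132 = 0.16145.
By Bayes' theorem, P(H|E) = 0.010131 / 0.16145 = 0.0628. Hence P(¬H|E) = 1 − 0.0628 = 0.9372.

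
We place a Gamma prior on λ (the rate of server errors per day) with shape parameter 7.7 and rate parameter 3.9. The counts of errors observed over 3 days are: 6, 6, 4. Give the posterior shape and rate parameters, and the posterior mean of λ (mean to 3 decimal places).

Posterior: Gamma(shape=23.7, rate=6.9); mean ≈ 3.435

The Poisson likelihood adds the total count to the shape and the number of exposure periods to the rate. Here ∑xᵢ = 16 and n = 3, so shape 7.7→23.7 and rate 3.9→6.9.
E[λ | data] = 23.7/6.9 = 3.435.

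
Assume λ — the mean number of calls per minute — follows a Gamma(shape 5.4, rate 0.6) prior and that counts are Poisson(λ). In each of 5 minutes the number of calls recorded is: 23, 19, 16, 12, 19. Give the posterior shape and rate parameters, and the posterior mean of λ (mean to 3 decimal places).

Posterior: Gamma(shape=94.4, rate=5.6); mean ≈ 16.857

Total count ∑xᵢ = 89 over n = 5 minutes.
Gamma is conjugate to the Poisson likelihood: posterior is Gamma(shape = 5.4+89 = 94.4, rate = 0.6+5 = 5.6).
E[λ | data] = 94.4/5.6 = 16.857.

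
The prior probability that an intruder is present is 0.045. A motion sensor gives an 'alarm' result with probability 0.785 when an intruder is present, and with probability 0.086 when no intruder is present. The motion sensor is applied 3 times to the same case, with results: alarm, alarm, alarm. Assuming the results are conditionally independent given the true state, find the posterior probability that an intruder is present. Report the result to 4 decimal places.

Posterior P(H) ≈ 0.9729

With H the event that an intruder is present, the joint likelihood of the observed sequence is P(data|H) = 0.785·0.785·0.785 = 0.48374 and P(data|¬H) = 0.086·0.086·0.086 = 0.00063606.
Bayes: P(H|data) = 0.045·0.48374 / (0.045·0.48374 + 0.955·0.00063606) = 0.021768/0.022376 = 0.9729.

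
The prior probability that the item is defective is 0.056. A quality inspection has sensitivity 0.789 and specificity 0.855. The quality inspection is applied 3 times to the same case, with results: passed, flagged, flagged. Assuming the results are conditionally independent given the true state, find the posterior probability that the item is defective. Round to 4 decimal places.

Let H be the event that the item is defective; start with P(H) = 0.056. P('flagged'|H) = 0.789, P('flagged'|¬H) = 0.145.
Update on result 1 ('passed'): P(H) ← 0.211·0.0560 / (0.211·0.0560 + 0.855·0.9440) = 0.011816/0.81894 = 0.0144.
Update on result 2 ('flagged'): P(H) ← 0.789·0.0144 / (0.789·0.0144 + 0.145·0.9856) = 0.011384/0.15429 = 0.0738.
Update on result 3 ('flagged'): P(H) ← 0.789·0.0738 / (0.789·0.0738 + 0.145·0.9262) = 0.058215/0.19252 = 0.3024.

Posterior P(H) ≈ 0.3024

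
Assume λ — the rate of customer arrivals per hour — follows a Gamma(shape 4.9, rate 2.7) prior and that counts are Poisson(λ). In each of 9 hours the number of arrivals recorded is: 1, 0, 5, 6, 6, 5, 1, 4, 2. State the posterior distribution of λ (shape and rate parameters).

Posterior: Gamma(shape=34.9, rate=11.7)

The Poisson likelihood adds the total count to the shape and the number of exposure periods to the rate. Here ∑xᵢ = 30 and n = 9, so shape 4.9→34.9 and rate 2.7→11.7.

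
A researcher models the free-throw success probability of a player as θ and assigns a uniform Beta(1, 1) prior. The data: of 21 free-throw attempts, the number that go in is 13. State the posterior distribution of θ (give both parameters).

Observing 13 successes and 8 failures updates Beta(1, 1) by adding the success and failure counts to the two shape parameters: α = 1+13 = 14, β = 1+8 = 9.

Posterior: Beta(14, 9)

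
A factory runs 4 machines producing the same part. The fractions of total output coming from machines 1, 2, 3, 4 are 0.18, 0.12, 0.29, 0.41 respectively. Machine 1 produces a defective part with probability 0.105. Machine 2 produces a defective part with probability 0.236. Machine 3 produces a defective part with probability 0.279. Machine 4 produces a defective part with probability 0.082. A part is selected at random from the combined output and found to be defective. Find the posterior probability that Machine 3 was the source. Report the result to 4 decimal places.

Tabulate prior·likelihood by source: [1] prior 0.18, lik 0.105, product 0.01890; [2] prior 0.12, lik 0.236, product 0.02832; [3] prior 0.29, lik 0.279, product 0.08091; [4] prior 0.41, lik 0.082, product 0.03362.
Normalizing constant = 0.16175; the posterior for Machine 3 is its product over the sum, 0.08091/0.16175 = 0.5002.

Posterior probability ≈ 0.5002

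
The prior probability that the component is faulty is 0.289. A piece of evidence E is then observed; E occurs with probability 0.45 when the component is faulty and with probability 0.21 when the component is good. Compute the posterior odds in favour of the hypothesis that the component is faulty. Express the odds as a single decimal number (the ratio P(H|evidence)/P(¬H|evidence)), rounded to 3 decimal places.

Prior odds = 0.289/(1−0.289) = 0.40647. In log-odds, ln(0.40647) = -0.90025.
Add log likelihood ratio: ln(2.1429) = 0.76214.
Posterior log-odds = -0.13811, so posterior odds = exp(-0.13811) = 0.87101.

Posterior odds ≈ 0.871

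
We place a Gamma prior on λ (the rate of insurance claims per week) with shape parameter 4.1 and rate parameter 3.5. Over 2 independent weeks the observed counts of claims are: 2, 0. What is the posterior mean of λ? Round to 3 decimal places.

The Poisson likelihood adds the total count to the shape and the number of exposure periods to the rate. Here ∑xᵢ = 2 and n = 2, so shape 4.1→6.1 and rate 3.5→5.5.
E[λ | data] = 6.1/5.5 = 1.109.

Posterior mean ≈ 1.109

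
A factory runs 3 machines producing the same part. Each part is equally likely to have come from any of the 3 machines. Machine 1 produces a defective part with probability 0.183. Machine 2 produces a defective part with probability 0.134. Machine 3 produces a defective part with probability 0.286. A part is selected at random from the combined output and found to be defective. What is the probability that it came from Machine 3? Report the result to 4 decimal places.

P(defective|M1) = 0.183; P(defective|M2) = 0.134; P(defective|M3) = 0.286.
Prior × likelihood for each source: 0.333333·0.183=0.06100, 0.333333·0.134=0.04467, 0.333333·0.286=0.09533. Summing gives P(defective) = 0.20100.
P(Machine 3 | defective) = 0.09533 / 0.20100 = 0.4743.

Posterior probability ≈ 0.4743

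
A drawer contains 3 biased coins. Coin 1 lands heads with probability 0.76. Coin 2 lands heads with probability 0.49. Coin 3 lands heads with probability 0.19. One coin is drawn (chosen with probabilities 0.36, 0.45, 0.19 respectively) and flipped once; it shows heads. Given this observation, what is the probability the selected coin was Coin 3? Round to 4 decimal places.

Tabulate prior·likelihood by source: [1] prior 0.36, lik 0.76, product 0.2736; [2] prior 0.45, lik 0.49, product 0.2205; [3] prior 0.19, lik 0.19, product 0.03610.
Normalizing constant = 0.53020; the posterior for Coin 3 is its product over the sum, 0.03610/0.53020 = 0.0681.

Posterior probability ≈ 0.0681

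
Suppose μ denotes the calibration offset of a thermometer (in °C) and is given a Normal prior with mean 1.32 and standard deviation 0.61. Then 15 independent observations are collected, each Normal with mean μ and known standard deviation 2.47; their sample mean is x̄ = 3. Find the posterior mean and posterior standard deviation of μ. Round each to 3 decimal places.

Posterior mean ≈ 2.123; posterior SD ≈ 0.441

With known σ, the Normal prior is conjugate. Weight on the data is w = (n/σ²)/(n/σ² + 1/τ₀²) = 2.45865/(2.45865+2.68745) = 0.47777.
Posterior mean = w·x̄ + (1−w)·μ₀ = 0.47777·3 + 0.52223·1.32 = 2.123. Posterior variance = 1/(2.45865+2.68745) = 0.194322, so SD = 0.441.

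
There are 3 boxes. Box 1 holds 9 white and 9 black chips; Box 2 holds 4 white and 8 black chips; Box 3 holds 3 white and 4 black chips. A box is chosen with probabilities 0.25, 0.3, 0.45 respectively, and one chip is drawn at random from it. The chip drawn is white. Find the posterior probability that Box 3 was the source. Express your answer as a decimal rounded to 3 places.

Posterior probability ≈ 0.462

Tabulate prior·likelihood by source: [1] prior 0.25, lik 0.5, product 0.1250; [2] prior 0.3, lik 0.3333, product 0.1000; [3] prior 0.45, lik 0.4286, product 0.1929.
Normalizing constant = 0.41786; the posterior for Box 3 is its product over the sum, 0.1929/0.41786 = 0.462.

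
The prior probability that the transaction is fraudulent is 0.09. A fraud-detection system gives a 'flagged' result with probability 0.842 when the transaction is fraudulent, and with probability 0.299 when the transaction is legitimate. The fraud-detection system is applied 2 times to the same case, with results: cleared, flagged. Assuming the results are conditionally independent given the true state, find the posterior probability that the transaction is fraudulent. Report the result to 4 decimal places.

Let H be the event that the transaction is fraudulent; start with P(H) = 0.09. P('flagged'|H) = 0.842, P('flagged'|¬H) = 0.299.
Update on result 1 ('cleared'): P(H) ← 0.158·0.0900 / (0.158·0.0900 + 0.701·0.9100) = 0.014220/0.65213 = 0.0218.
Update on result 2 ('flagged'): P(H) ← 0.842·0.0218 / (0.842·0.0218 + 0.299·0.9782) = 0.018360/0.31084 = 0.0591.

Posterior P(H) ≈ 0.0591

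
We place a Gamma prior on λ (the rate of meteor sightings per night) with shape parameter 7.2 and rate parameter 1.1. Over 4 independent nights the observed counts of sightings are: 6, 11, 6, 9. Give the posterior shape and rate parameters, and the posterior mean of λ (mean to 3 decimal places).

Total count ∑xᵢ = 32 over n = 4 nights.
Gamma is conjugate to the Poisson likelihood: posterior is Gamma(shape = 7.2+32 = 39.2, rate = 1.1+4 = 5.1).
E[λ | data] = 39.2/5.1 = 7.686.

Posterior: Gamma(shape=39.2, rate=5.1); mean ≈ 7.686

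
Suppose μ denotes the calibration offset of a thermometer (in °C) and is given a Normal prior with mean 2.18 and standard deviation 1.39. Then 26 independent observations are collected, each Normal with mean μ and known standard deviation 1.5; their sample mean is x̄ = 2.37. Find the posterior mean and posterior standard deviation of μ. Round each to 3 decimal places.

With known σ, the Normal prior is conjugate. Weight on the data is w = (n/σ²)/(n/σ² + 1/τ₀²) = 11.5556/(11.5556+0.517572) = 0.95713.
Posterior mean = w·x̄ + (1−w)·μ₀ = 0.95713·2.37 + 0.042870·2.18 = 2.362. Posterior variance = 1/(11.5556+0.517572) = 0.0828286, so SD = 0.288.

Posterior mean ≈ 2.362; posterior SD ≈ 0.288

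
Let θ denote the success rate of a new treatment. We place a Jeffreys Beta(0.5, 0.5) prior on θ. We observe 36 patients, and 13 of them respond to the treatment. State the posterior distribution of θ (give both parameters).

Posterior: Beta(13.5, 23.5)

The binomial likelihood is conjugate to the Beta prior: with 13 successes and 23 failures, the posterior is Beta(0.5+13, 0.5+23) = Beta(13.5, 23.5).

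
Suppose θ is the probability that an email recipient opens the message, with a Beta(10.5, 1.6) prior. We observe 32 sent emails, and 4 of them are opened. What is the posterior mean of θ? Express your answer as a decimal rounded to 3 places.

The binomial likelihood is conjugate to the Beta prior: with 4 successes and 28 failures, the posterior is Beta(10.5+4, 1.6+28) = Beta(14.5, 29.6).
Posterior mean = α/(α+β) = 14.5/44.1 = 0.329.

Posterior mean ≈ 0.329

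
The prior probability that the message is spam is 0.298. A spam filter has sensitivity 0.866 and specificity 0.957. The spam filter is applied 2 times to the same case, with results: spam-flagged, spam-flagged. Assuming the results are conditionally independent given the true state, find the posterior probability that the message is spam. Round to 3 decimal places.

With H the event that the message is spam, the joint likelihood of the observed sequence is P(data|H) = 0.866·0.866 = 0.74996 and P(data|¬H) = 0.043·0.043 = 0.0018490.
Bayes: P(H|data) = 0.298·0.74996 / (0.298·0.74996 + 0.702·0.0018490) = 0.22349/0.22478 = 0.9942.

Posterior P(H) ≈ 0.994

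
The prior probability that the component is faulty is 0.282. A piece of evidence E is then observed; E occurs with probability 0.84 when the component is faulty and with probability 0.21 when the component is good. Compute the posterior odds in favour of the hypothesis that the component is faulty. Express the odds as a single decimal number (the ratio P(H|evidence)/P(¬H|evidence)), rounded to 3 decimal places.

Prior odds = 0.282/(1−0.282) = 0.39276. In log-odds, ln(0.39276) = -0.93456.
Add log likelihood ratio: ln(4.0000) = 1.3863.
Posterior log-odds = 0.45173, so posterior odds = exp(0.45173) = 1.5710.

Posterior odds ≈ 1.571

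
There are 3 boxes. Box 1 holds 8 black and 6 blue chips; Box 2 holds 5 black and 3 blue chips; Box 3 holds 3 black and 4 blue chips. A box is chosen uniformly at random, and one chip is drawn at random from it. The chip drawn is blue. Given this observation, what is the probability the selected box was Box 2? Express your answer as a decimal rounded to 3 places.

Tabulate prior·likelihood by source: [1] prior 0.333333, lik 0.4286, product 0.1429; [2] prior 0.333333, lik 0.375, product 0.1250; [3] prior 0.333333, lik 0.5714, product 0.1905.
Normalizing constant = 0.45833; the posterior for Box 2 is its product over the sum, 0.1250/0.45833 = 0.273.

Posterior probability ≈ 0.273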